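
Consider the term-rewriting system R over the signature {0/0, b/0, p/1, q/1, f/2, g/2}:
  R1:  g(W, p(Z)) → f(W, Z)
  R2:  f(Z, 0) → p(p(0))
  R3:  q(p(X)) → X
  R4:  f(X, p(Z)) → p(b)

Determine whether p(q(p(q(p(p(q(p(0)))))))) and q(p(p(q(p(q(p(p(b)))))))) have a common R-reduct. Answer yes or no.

no — NF(t₁) = p(p(0)), NF(t₂) = p(p(b))

Reduce t₁ = p(q(p(q(p(p(q(p(0)))))))):
1. p(q(p(q(p(p(q(p(0))))))))  →  p(q(p(p(q(p(0))))))   [R3 at 1]
2. p(q(p(p(q(p(0))))))  →  p(p(q(p(0))))   [R3 at 1]
3. p(p(q(p(0))))  →  p(p(0))   [R3 at 1.1]

Reduce t₂ = q(p(p(q(p(q(p(p(b)))))))):
1. q(p(p(q(p(q(p(p(b))))))))  →  p(q(p(q(p(p(b))))))   [R3 at ε]
2. p(q(p(q(p(p(b))))))  →  p(q(p(p(b))))   [R3 at 1]
3. p(q(p(p(b))))  →  p(p(b))   [R3 at 1]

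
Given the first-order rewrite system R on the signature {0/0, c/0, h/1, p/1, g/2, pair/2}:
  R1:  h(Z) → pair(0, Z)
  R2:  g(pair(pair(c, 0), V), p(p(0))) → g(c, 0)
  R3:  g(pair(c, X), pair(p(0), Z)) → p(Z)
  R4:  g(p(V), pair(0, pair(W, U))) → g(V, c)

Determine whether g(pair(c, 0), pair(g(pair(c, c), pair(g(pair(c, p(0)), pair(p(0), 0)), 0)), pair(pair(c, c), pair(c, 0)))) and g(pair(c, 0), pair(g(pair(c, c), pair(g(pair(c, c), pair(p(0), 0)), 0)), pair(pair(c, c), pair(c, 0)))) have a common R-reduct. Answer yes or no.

yes — NF(t₁) = p(pair(pair(c, c), pair(c, 0))), NF(t₂) = p(pair(pair(c, c), pair(c, 0)))

Reduce t₁ = g(pair(c, 0), pair(g(pair(c, c), pair(g(pair(c, p(0)), pair(p(0), 0)), 0)), pair(pair(c, c), pair(c, 0)))):
1. g(pair(c, 0), pair(g(pair(c, c), pair(g(pair(c, p(0)), pair(p(0), 0)), 0)), pair(pair(c, c), pair(c, 0))))  →  g(pair(c, 0), pair(g(pair(c, c), pair(p(0), 0)), pair(pair(c, c), pair(c, 0))))   [R3 at 2.1.2.1]
2. g(pair(c, 0), pair(g(pair(c, c), pair(p(0), 0)), pair(pair(c, c), pair(c, 0))))  →  g(pair(c, 0), pair(p(0), pair(pair(c, c), pair(c, 0))))   [R3 at 2.1]
3. g(pair(c, 0), pair(p(0), pair(pair(c, c), pair(c, 0))))  →  p(pair(pair(c, c), pair(c, 0)))   [R3 at ε]

Reduce t₂ = g(pair(c, 0), pair(g(pair(c, c), pair(g(pair(c, c), pair(p(0), 0)), 0)), pair(pair(c, c), pair(c, 0)))):
1. g(pair(c, 0), pair(g(pair(c, c), pair(g(pair(c, c), pair(p(0), 0)), 0)), pair(pair(c, c), pair(c, 0))))  →  g(pair(c, 0), pair(g(pair(c, c), pair(p(0), 0)), pair(pair(c, c), pair(c, 0))))   [R3 at 2.1.2.1]
2. g(pair(c, 0), pair(g(pair(c, c), pair(p(0), 0)), pair(pair(c, c), pair(c, 0))))  →  g(pair(c, 0), pair(p(0), pair(pair(c, c), pair(c, 0))))   [R3 at 2.1]
3. g(pair(c, 0), pair(p(0), pair(pair(c, c), pair(c, 0))))  →  p(pair(pair(c, c), pair(c, 0)))   [R3 at ε]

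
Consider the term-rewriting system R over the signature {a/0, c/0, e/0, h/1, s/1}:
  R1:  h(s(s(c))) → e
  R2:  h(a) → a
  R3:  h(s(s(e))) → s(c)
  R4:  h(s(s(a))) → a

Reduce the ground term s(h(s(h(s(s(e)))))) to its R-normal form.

1. s(h(s(h(s(s(e))))))  →  s(h(s(s(c))))   [R3 at 1.1.1]
2. s(h(s(s(c))))  →  s(e)   [R1 at 1]

s(e)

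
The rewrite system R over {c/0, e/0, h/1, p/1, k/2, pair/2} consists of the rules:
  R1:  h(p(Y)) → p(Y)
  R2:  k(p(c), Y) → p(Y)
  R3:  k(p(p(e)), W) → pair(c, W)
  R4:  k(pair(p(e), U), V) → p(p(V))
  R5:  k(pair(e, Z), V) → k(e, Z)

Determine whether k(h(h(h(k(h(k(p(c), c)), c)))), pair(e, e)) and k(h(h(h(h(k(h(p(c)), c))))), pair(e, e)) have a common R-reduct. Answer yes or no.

Reduce t₁ = k(h(h(h(k(h(k(p(c), c)), c)))), pair(e, e)):
1. k(h(h(h(k(h(k(p(c), c)), c)))), pair(e, e))  →  k(h(h(h(k(h(p(c)), c)))), pair(e, e))   [R2 at 1.1.1.1.1.1]
2. k(h(h(h(k(h(p(c)), c)))), pair(e, e))  →  k(h(h(h(k(p(c), c)))), pair(e, e))   [R1 at 1.1.1.1.1]
3. k(h(h(h(k(p(c), c)))), pair(e, e))  →  k(h(h(h(p(c)))), pair(e, e))   [R2 at 1.1.1.1]
4. k(h(h(h(p(c)))), pair(e, e))  →  k(h(h(p(c))), pair(e, e))   [R1 at 1.1.1]
5. k(h(h(p(c))), pair(e, e))  →  k(h(p(c)), pair(e, e))   [R1 at 1.1]
6. k(h(p(c)), pair(e, e))  →  k(p(c), pair(e, e))   [R1 at 1]
7. k(p(c), pair(e, e))  →  p(pair(e, e))   [R2 at ε]

Reduce t₂ = k(h(h(h(h(k(h(p(c)), c))))), pair(e, e)):
1. k(h(h(h(h(k(h(p(c)), c))))), pair(e, e))  →  k(h(h(h(h(k(p(c), c))))), pair(e, e))   [R1 at 1.1.1.1.1.1]
2. k(h(h(h(h(k(p(c), c))))), pair(e, e))  →  k(h(h(h(h(p(c))))), pair(e, e))   [R2 at 1.1.1.1.1]
3. k(h(h(h(h(p(c))))), pair(e, e))  →  k(h(h(h(p(c)))), pair(e, e))   [R1 at 1.1.1.1]
4. k(h(h(h(p(c)))), pair(e, e))  →  k(h(h(p(c))), pair(e, e))   [R1 at 1.1.1]
5. k(h(h(p(c))), pair(e, e))  →  k(h(p(c)), pair(e, e))   [R1 at 1.1]
6. k(h(p(c)), pair(e, e))  →  k(p(c), pair(e, e))   [R1 at 1]
7. k(p(c), pair(e, e))  →  p(pair(e, e))   [R2 at ε]

yes — NF(t₁) = p(pair(e, e)), NF(t₂) = p(pair(e, e))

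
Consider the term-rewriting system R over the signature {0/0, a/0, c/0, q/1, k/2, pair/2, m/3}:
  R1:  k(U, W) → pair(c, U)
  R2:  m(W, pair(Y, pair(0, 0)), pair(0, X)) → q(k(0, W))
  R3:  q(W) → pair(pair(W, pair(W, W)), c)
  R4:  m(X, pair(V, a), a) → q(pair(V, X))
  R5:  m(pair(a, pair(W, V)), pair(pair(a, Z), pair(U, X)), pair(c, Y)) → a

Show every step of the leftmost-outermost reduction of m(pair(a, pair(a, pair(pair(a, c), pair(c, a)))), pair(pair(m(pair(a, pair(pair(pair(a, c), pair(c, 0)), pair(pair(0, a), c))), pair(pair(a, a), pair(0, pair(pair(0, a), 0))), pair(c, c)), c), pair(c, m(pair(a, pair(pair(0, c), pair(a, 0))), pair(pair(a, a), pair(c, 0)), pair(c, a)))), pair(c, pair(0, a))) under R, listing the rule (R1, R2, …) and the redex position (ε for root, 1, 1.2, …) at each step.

a

1. m(pair(a, pair(a, pair(pair(a, c), pair(c, a)))), pair(pair(m(pair(a, pair(pair(pair(a, c), pair(c, 0)), pair(pair(0, a), c))), pair(pair(a, a), pair(0, pair(pair(0, a), 0))), pair(c, c)), c), pair(c, m(pair(a, pair(pair(0, c), pair(a, 0))), pair(pair(a, a), pair(c, 0)), pair(c, a)))), pair(c, pair(0, a)))  →  m(pair(a, pair(a, pair(pair(a, c), pair(c, a)))), pair(pair(a, c), pair(c, m(pair(a, pair(pair(0, c), pair(a, 0))), pair(pair(a, a), pair(c, 0)), pair(c, a)))), pair(c, pair(0, a)))   [R5 at 2.1.1]
2. m(pair(a, pair(a, pair(pair(a, c), pair(c, a)))), pair(pair(a, c), pair(c, m(pair(a, pair(pair(0, c), pair(a, 0))), pair(pair(a, a), pair(c, 0)), pair(c, a)))), pair(c, pair(0, a)))  →  a   [R5 at ε]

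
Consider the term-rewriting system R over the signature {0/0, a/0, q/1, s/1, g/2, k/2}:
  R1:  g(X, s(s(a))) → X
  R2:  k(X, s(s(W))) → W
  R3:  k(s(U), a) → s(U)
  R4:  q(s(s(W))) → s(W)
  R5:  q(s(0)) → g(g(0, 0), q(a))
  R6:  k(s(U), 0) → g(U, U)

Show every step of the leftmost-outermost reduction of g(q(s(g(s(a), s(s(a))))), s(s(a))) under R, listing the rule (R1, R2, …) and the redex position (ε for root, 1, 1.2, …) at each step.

s(a)

1. g(q(s(g(s(a), s(s(a))))), s(s(a)))  →  q(s(g(s(a), s(s(a)))))   [R1 at ε]
2. q(s(g(s(a), s(s(a)))))  →  q(s(s(a)))   [R1 at 1.1]
3. q(s(s(a)))  →  s(a)   [R4 at ε]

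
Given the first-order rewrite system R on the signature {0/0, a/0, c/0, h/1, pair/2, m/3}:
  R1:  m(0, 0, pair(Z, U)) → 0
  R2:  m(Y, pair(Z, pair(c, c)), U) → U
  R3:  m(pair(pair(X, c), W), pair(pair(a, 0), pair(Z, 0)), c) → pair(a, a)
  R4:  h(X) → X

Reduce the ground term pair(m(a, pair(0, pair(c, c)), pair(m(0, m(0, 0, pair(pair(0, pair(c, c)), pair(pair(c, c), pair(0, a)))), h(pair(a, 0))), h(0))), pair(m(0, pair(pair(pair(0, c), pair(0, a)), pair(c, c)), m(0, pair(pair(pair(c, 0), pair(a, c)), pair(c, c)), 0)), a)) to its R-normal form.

1. pair(m(a, pair(0, pair(c, c)), pair(m(0, m(0, 0, pair(pair(0, pair(c, c)), pair(pair(c, c), pair(0, a)))), h(pair(a, 0))), h(0))), pair(m(0, pair(pair(pair(0, c), pair(0, a)), pair(c, c)), m(0, pair(pair(pair(c, 0), pair(a, c)), pair(c, c)), 0)), a))  →  pair(pair(m(0, m(0, 0, pair(pair(0, pair(c, c)), pair(pair(c, c), pair(0, a)))), h(pair(a, 0))), h(0)), pair(m(0, pair(pair(pair(0, c), pair(0, a)), pair(c, c)), m(0, pair(pair(pair(c, 0), pair(a, c)), pair(c, c)), 0)), a))   [R2 at 1]
2. pair(pair(m(0, m(0, 0, pair(pair(0, pair(c, c)), pair(pair(c, c), pair(0, a)))), h(pair(a, 0))), h(0)), pair(m(0, pair(pair(pair(0, c), pair(0, a)), pair(c, c)), m(0, pair(pair(pair(c, 0), pair(a, c)), pair(c, c)), 0)), a))  →  pair(pair(m(0, 0, h(pair(a, 0))), h(0)), pair(m(0, pair(pair(pair(0, c), pair(0, a)), pair(c, c)), m(0, pair(pair(pair(c, 0), pair(a, c)), pair(c, c)), 0)), a))   [R1 at 1.1.2]
3. pair(pair(m(0, 0, h(pair(a, 0))), h(0)), pair(m(0, pair(pair(pair(0, c), pair(0, a)), pair(c, c)), m(0, pair(pair(pair(c, 0), pair(a, c)), pair(c, c)), 0)), a))  →  pair(pair(m(0, 0, pair(a, 0)), h(0)), pair(m(0, pair(pair(pair(0, c), pair(0, a)), pair(c, c)), m(0, pair(pair(pair(c, 0), pair(a, c)), pair(c, c)), 0)), a))   [R4 at 1.1.3]
4. pair(pair(m(0, 0, pair(a, 0)), h(0)), pair(m(0, pair(pair(pair(0, c), pair(0, a)), pair(c, c)), m(0, pair(pair(pair(c, 0), pair(a, c)), pair(c, c)), 0)), a))  →  pair(pair(0, h(0)), pair(m(0, pair(pair(pair(0, c), pair(0, a)), pair(c, c)), m(0, pair(pair(pair(c, 0), pair(a, c)), pair(c, c)), 0)), a))   [R1 at 1.1]
5. pair(pair(0, h(0)), pair(m(0, pair(pair(pair(0, c), pair(0, a)), pair(c, c)), m(0, pair(pair(pair(c, 0), pair(a, c)), pair(c, c)), 0)), a))  →  pair(pair(0, 0), pair(m(0, pair(pair(pair(0, c), pair(0, a)), pair(c, c)), m(0, pair(pair(pair(c, 0), pair(a, c)), pair(c, c)), 0)), a))   [R4 at 1.2]
6. pair(pair(0, 0), pair(m(0, pair(pair(pair(0, c), pair(0, a)), pair(c, c)), m(0, pair(pair(pair(c, 0), pair(a, c)), pair(c, c)), 0)), a))  →  pair(pair(0, 0), pair(m(0, pair(pair(pair(c, 0), pair(a, c)), pair(c, c)), 0), a))   [R2 at 2.1]
7. pair(pair(0, 0), pair(m(0, pair(pair(pair(c, 0), pair(a, c)), pair(c, c)), 0), a))  →  pair(pair(0, 0), pair(0, a))   [R2 at 2.1]

pair(pair(0, 0), pair(0, a))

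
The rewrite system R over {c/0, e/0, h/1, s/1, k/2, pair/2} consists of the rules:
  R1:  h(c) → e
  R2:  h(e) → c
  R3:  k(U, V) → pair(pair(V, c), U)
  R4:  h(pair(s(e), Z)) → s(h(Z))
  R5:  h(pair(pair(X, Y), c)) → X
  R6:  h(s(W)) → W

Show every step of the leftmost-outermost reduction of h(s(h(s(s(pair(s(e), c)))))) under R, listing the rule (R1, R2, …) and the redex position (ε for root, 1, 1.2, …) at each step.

1. h(s(h(s(s(pair(s(e), c))))))  →  h(s(s(pair(s(e), c))))   [R6 at ε]
2. h(s(s(pair(s(e), c))))  →  s(pair(s(e), c))   [R6 at ε]

s(pair(s(e), c))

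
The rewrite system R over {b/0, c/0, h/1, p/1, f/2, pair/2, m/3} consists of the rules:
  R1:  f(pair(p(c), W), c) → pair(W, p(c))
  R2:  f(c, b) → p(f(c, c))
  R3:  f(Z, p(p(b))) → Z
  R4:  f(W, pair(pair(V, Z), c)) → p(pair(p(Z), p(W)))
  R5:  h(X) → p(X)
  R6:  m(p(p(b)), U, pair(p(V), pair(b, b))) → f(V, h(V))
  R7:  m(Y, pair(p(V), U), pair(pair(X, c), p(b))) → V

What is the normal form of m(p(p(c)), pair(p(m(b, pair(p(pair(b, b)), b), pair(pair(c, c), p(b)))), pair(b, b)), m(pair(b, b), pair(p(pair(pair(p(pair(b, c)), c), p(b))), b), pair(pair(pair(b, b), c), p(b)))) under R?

1. m(p(p(c)), pair(p(m(b, pair(p(pair(b, b)), b), pair(pair(c, c), p(b)))), pair(b, b)), m(pair(b, b), pair(p(pair(pair(p(pair(b, c)), c), p(b))), b), pair(pair(pair(b, b), c), p(b))))  →  m(p(p(c)), pair(p(pair(b, b)), pair(b, b)), m(pair(b, b), pair(p(pair(pair(p(pair(b, c)), c), p(b))), b), pair(pair(pair(b, b), c), p(b))))   [R7 at 2.1.1]
2. m(p(p(c)), pair(p(pair(b, b)), pair(b, b)), m(pair(b, b), pair(p(pair(pair(p(pair(b, c)), c), p(b))), b), pair(pair(pair(b, b), c), p(b))))  →  m(p(p(c)), pair(p(pair(b, b)), pair(b, b)), pair(pair(p(pair(b, c)), c), p(b)))   [R7 at 3]
3. m(p(p(c)), pair(p(pair(b, b)), pair(b, b)), pair(pair(p(pair(b, c)), c), p(b)))  →  pair(b, b)   [R7 at ε]

pair(b, b)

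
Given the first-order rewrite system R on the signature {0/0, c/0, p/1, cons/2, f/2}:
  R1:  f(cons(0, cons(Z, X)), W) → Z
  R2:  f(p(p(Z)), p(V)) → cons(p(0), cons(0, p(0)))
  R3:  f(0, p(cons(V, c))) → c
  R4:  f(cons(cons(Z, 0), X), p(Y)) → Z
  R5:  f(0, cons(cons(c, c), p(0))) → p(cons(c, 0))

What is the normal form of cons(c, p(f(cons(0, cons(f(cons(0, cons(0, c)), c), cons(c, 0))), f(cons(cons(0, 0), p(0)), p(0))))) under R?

cons(c, p(0))

1. cons(c, p(f(cons(0, cons(f(cons(0, cons(0, c)), c), cons(c, 0))), f(cons(cons(0, 0), p(0)), p(0)))))  →  cons(c, p(f(cons(0, cons(0, c)), c)))   [R1 at 2.1]
2. cons(c, p(f(cons(0, cons(0, c)), c)))  →  cons(c, p(0))   [R1 at 2.1]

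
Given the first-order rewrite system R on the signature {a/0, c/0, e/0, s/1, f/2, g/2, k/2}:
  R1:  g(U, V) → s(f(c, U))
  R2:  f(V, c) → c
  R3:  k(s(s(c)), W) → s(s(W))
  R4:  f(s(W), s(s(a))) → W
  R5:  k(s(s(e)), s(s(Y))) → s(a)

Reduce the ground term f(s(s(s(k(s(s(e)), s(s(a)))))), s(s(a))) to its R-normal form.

1. f(s(s(s(k(s(s(e)), s(s(a)))))), s(s(a)))  →  s(s(k(s(s(e)), s(s(a)))))   [R4 at ε]
2. s(s(k(s(s(e)), s(s(a)))))  →  s(s(s(a)))   [R5 at 1.1]

s(s(s(a)))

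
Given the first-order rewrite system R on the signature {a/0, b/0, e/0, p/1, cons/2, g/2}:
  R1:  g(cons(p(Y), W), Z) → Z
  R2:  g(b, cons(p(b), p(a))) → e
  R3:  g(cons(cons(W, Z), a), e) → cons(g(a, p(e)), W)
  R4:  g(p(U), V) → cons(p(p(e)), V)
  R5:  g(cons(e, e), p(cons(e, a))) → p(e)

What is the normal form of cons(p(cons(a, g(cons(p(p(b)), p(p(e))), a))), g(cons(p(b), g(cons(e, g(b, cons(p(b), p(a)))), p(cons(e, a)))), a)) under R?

cons(p(cons(a, a)), a)

1. cons(p(cons(a, g(cons(p(p(b)), p(p(e))), a))), g(cons(p(b), g(cons(e, g(b, cons(p(b), p(a)))), p(cons(e, a)))), a))  →  cons(p(cons(a, a)), g(cons(p(b), g(cons(e, g(b, cons(p(b), p(a)))), p(cons(e, a)))), a))   [R1 at 1.1.2]
2. cons(p(cons(a, a)), g(cons(p(b), g(cons(e, g(b, cons(p(b), p(a)))), p(cons(e, a)))), a))  →  cons(p(cons(a, a)), a)   [R1 at 2]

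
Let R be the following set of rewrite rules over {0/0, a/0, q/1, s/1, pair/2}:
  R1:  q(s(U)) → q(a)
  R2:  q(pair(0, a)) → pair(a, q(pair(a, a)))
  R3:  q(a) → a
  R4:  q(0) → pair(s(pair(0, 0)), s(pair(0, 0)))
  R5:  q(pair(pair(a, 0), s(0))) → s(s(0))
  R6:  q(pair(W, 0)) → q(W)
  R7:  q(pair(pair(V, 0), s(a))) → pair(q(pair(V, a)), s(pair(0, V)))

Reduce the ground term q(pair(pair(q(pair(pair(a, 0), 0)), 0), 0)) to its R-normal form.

1. q(pair(pair(q(pair(pair(a, 0), 0)), 0), 0))  →  q(pair(q(pair(pair(a, 0), 0)), 0))   [R6 at ε]
2. q(pair(q(pair(pair(a, 0), 0)), 0))  →  q(q(pair(pair(a, 0), 0)))   [R6 at ε]
3. q(q(pair(pair(a, 0), 0)))  →  q(q(pair(a, 0)))   [R6 at 1]
4. q(q(pair(a, 0)))  →  q(q(a))   [R6 at 1]
5. q(q(a))  →  q(a)   [R3 at 1]
6. q(a)  →  a   [R3 at ε]

a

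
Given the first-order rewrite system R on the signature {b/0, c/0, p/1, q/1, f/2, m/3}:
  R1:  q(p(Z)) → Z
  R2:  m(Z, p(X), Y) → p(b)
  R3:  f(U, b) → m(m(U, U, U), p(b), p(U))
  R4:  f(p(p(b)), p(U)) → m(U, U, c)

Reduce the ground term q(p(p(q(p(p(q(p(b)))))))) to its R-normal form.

p(p(b))

1. q(p(p(q(p(p(q(p(b))))))))  →  p(q(p(p(q(p(b))))))   [R1 at ε]
2. p(q(p(p(q(p(b))))))  →  p(p(q(p(b))))   [R1 at 1]
3. p(p(q(p(b))))  →  p(p(b))   [R1 at 1.1]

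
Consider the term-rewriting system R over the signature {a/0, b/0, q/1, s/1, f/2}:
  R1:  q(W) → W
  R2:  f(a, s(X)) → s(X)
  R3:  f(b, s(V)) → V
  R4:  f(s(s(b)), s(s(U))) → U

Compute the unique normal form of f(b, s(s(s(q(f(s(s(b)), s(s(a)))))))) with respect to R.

s(s(a))

1. f(b, s(s(s(q(f(s(s(b)), s(s(a))))))))  →  s(s(q(f(s(s(b)), s(s(a))))))   [R3 at ε]
2. s(s(q(f(s(s(b)), s(s(a))))))  →  s(s(f(s(s(b)), s(s(a)))))   [R1 at 1.1]
3. s(s(f(s(s(b)), s(s(a)))))  →  s(s(a))   [R4 at 1.1]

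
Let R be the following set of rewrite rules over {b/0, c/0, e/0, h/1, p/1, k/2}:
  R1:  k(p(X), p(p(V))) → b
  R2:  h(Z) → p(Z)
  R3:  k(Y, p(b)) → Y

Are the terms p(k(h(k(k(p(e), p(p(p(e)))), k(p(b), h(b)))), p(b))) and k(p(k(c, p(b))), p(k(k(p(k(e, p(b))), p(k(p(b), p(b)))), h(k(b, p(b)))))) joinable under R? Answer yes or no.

no — NF(t₁) = p(p(b)), NF(t₂) = p(c)

Reduce t₁ = p(k(h(k(k(p(e), p(p(p(e)))), k(p(b), h(b)))), p(b))):
1. p(k(h(k(k(p(e), p(p(p(e)))), k(p(b), h(b)))), p(b)))  →  p(h(k(k(p(e), p(p(p(e)))), k(p(b), h(b)))))   [R3 at 1]
2. p(h(k(k(p(e), p(p(p(e)))), k(p(b), h(b)))))  →  p(p(k(k(p(e), p(p(p(e)))), k(p(b), h(b)))))   [R2 at 1]
3. p(p(k(k(p(e), p(p(p(e)))), k(p(b), h(b)))))  →  p(p(k(b, k(p(b), h(b)))))   [R1 at 1.1.1]
4. p(p(k(b, k(p(b), h(b)))))  →  p(p(k(b, k(p(b), p(b)))))   [R2 at 1.1.2.2]
5. p(p(k(b, k(p(b), p(b)))))  →  p(p(k(b, p(b))))   [R3 at 1.1.2]
6. p(p(k(b, p(b))))  →  p(p(b))   [R3 at 1.1]

Reduce t₂ = k(p(k(c, p(b))), p(k(k(p(k(e, p(b))), p(k(p(b), p(b)))), h(k(b, p(b)))))):
1. k(p(k(c, p(b))), p(k(k(p(k(e, p(b))), p(k(p(b), p(b)))), h(k(b, p(b))))))  →  k(p(c), p(k(k(p(k(e, p(b))), p(k(p(b), p(b)))), h(k(b, p(b))))))   [R3 at 1.1]
2. k(p(c), p(k(k(p(k(e, p(b))), p(k(p(b), p(b)))), h(k(b, p(b))))))  →  k(p(c), p(k(k(p(e), p(k(p(b), p(b)))), h(k(b, p(b))))))   [R3 at 2.1.1.1.1]
3. k(p(c), p(k(k(p(e), p(k(p(b), p(b)))), h(k(b, p(b))))))  →  k(p(c), p(k(k(p(e), p(p(b))), h(k(b, p(b))))))   [R3 at 2.1.1.2.1]
4. k(p(c), p(k(k(p(e), p(p(b))), h(k(b, p(b))))))  →  k(p(c), p(k(b, h(k(b, p(b))))))   [R1 at 2.1.1]
5. k(p(c), p(k(b, h(k(b, p(b))))))  →  k(p(c), p(k(b, p(k(b, p(b))))))   [R2 at 2.1.2]
6. k(p(c), p(k(b, p(k(b, p(b))))))  →  k(p(c), p(k(b, p(b))))   [R3 at 2.1.2.1]
7. k(p(c), p(k(b, p(b))))  →  k(p(c), p(b))   [R3 at 2.1]
8. k(p(c), p(b))  →  p(c)   [R3 at ε]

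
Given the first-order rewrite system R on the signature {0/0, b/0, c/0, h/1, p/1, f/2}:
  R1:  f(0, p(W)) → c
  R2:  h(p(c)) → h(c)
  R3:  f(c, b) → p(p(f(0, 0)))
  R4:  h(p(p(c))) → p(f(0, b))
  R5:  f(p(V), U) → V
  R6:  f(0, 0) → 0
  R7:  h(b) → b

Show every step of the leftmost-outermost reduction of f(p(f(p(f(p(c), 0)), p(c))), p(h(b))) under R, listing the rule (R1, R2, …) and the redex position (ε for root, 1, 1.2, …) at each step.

1. f(p(f(p(f(p(c), 0)), p(c))), p(h(b)))  →  f(p(f(p(c), 0)), p(c))   [R5 at ε]
2. f(p(f(p(c), 0)), p(c))  →  f(p(c), 0)   [R5 at ε]
3. f(p(c), 0)  →  c   [R5 at ε]

c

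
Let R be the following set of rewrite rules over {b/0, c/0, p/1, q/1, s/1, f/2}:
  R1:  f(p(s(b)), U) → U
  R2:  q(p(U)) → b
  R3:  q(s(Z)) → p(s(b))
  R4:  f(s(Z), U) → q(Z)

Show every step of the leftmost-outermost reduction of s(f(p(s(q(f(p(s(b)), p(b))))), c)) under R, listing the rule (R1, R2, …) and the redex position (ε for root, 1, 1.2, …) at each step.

1. s(f(p(s(q(f(p(s(b)), p(b))))), c))  →  s(f(p(s(q(p(b)))), c))   [R1 at 1.1.1.1.1]
2. s(f(p(s(q(p(b)))), c))  →  s(f(p(s(b)), c))   [R2 at 1.1.1.1]
3. s(f(p(s(b)), c))  →  s(c)   [R1 at 1]

s(c)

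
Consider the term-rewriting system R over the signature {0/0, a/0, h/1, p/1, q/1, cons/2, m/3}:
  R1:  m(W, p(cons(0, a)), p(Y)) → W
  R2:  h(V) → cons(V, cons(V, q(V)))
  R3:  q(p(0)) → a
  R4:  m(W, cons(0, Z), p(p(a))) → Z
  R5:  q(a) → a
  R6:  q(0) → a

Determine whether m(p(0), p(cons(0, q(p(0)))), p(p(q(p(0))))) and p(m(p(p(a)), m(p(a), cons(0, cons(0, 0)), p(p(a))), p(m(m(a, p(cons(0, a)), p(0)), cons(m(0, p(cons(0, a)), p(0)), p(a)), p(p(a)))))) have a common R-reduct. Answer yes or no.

Reduce t₁ = m(p(0), p(cons(0, q(p(0)))), p(p(q(p(0))))):
1. m(p(0), p(cons(0, q(p(0)))), p(p(q(p(0)))))  →  m(p(0), p(cons(0, a)), p(p(q(p(0)))))   [R3 at 2.1.2]
2. m(p(0), p(cons(0, a)), p(p(q(p(0)))))  →  p(0)   [R1 at ε]

Reduce t₂ = p(m(p(p(a)), m(p(a), cons(0, cons(0, 0)), p(p(a))), p(m(m(a, p(cons(0, a)), p(0)), cons(m(0, p(cons(0, a)), p(0)), p(a)), p(p(a)))))):
1. p(m(p(p(a)), m(p(a), cons(0, cons(0, 0)), p(p(a))), p(m(m(a, p(cons(0, a)), p(0)), cons(m(0, p(cons(0, a)), p(0)), p(a)), p(p(a))))))  →  p(m(p(p(a)), cons(0, 0), p(m(m(a, p(cons(0, a)), p(0)), cons(m(0, p(cons(0, a)), p(0)), p(a)), p(p(a))))))   [R4 at 1.2]
2. p(m(p(p(a)), cons(0, 0), p(m(m(a, p(cons(0, a)), p(0)), cons(m(0, p(cons(0, a)), p(0)), p(a)), p(p(a))))))  →  p(m(p(p(a)), cons(0, 0), p(m(a, cons(m(0, p(cons(0, a)), p(0)), p(a)), p(p(a))))))   [R1 at 1.3.1.1]
3. p(m(p(p(a)), cons(0, 0), p(m(a, cons(m(0, p(cons(0, a)), p(0)), p(a)), p(p(a))))))  →  p(m(p(p(a)), cons(0, 0), p(m(a, cons(0, p(a)), p(p(a))))))   [R1 at 1.3.1.2.1]
4. p(m(p(p(a)), cons(0, 0), p(m(a, cons(0, p(a)), p(p(a))))))  →  p(m(p(p(a)), cons(0, 0), p(p(a))))   [R4 at 1.3.1]
5. p(m(p(p(a)), cons(0, 0), p(p(a))))  →  p(0)   [R4 at 1]

yes — NF(t₁) = p(0), NF(t₂) = p(0)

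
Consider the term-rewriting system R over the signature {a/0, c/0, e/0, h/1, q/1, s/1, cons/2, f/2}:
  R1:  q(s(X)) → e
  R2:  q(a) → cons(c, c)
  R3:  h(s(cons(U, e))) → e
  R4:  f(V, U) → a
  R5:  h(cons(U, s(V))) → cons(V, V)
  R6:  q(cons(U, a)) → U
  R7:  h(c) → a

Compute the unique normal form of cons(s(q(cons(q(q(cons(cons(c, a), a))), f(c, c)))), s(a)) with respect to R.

cons(s(c), s(a))

1. cons(s(q(cons(q(q(cons(cons(c, a), a))), f(c, c)))), s(a))  →  cons(s(q(cons(q(cons(c, a)), f(c, c)))), s(a))   [R6 at 1.1.1.1.1]
2. cons(s(q(cons(q(cons(c, a)), f(c, c)))), s(a))  →  cons(s(q(cons(c, f(c, c)))), s(a))   [R6 at 1.1.1.1]
3. cons(s(q(cons(c, f(c, c)))), s(a))  →  cons(s(q(cons(c, a))), s(a))   [R4 at 1.1.1.2]
4. cons(s(q(cons(c, a))), s(a))  →  cons(s(c), s(a))   [R6 at 1.1]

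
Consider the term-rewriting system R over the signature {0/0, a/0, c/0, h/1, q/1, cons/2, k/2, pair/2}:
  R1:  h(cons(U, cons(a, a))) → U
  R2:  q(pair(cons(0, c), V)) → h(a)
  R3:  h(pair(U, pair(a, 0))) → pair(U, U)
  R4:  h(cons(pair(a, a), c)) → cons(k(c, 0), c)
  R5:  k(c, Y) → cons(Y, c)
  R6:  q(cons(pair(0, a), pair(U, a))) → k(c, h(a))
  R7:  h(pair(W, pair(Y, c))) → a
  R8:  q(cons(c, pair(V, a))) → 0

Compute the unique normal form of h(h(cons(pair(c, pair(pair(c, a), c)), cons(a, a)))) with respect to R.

a

1. h(h(cons(pair(c, pair(pair(c, a), c)), cons(a, a))))  →  h(pair(c, pair(pair(c, a), c)))   [R1 at 1]
2. h(pair(c, pair(pair(c, a), c)))  →  a   [R7 at ε]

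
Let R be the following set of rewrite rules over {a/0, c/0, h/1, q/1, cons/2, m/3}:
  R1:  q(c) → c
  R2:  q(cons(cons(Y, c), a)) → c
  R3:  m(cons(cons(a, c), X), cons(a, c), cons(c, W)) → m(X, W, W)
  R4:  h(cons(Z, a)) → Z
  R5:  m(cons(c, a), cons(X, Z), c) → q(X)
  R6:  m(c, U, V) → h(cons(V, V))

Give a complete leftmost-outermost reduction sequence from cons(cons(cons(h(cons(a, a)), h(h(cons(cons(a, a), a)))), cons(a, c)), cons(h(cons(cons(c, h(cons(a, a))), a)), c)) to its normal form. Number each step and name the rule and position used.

cons(cons(cons(a, a), cons(a, c)), cons(cons(c, a), c))

1. cons(cons(cons(h(cons(a, a)), h(h(cons(cons(a, a), a)))), cons(a, c)), cons(h(cons(cons(c, h(cons(a, a))), a)), c))  →  cons(cons(cons(a, h(h(cons(cons(a, a), a)))), cons(a, c)), cons(h(cons(cons(c, h(cons(a, a))), a)), c))   [R4 at 1.1.1]
2. cons(cons(cons(a, h(h(cons(cons(a, a), a)))), cons(a, c)), cons(h(cons(cons(c, h(cons(a, a))), a)), c))  →  cons(cons(cons(a, h(cons(a, a))), cons(a, c)), cons(h(cons(cons(c, h(cons(a, a))), a)), c))   [R4 at 1.1.2.1]
3. cons(cons(cons(a, h(cons(a, a))), cons(a, c)), cons(h(cons(cons(c, h(cons(a, a))), a)), c))  →  cons(cons(cons(a, a), cons(a, c)), cons(h(cons(cons(c, h(cons(a, a))), a)), c))   [R4 at 1.1.2]
4. cons(cons(cons(a, a), cons(a, c)), cons(h(cons(cons(c, h(cons(a, a))), a)), c))  →  cons(cons(cons(a, a), cons(a, c)), cons(cons(c, h(cons(a, a))), c))   [R4 at 2.1]
5. cons(cons(cons(a, a), cons(a, c)), cons(cons(c, h(cons(a, a))), c))  →  cons(cons(cons(a, a), cons(a, c)), cons(cons(c, a), c))   [R4 at 2.1.2]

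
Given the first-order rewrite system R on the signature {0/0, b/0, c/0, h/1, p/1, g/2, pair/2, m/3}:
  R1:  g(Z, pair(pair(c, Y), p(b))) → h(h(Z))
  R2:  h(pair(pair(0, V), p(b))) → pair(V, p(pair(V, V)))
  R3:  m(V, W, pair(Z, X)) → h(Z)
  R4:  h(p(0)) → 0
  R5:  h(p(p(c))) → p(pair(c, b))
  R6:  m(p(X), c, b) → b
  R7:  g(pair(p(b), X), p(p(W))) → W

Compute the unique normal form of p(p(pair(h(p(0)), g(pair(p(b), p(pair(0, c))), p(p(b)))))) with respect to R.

p(p(pair(0, b)))

1. p(p(pair(h(p(0)), g(pair(p(b), p(pair(0, c))), p(p(b))))))  →  p(p(pair(0, g(pair(p(b), p(pair(0, c))), p(p(b))))))   [R4 at 1.1.1]
2. p(p(pair(0, g(pair(p(b), p(pair(0, c))), p(p(b))))))  →  p(p(pair(0, b)))   [R7 at 1.1.2]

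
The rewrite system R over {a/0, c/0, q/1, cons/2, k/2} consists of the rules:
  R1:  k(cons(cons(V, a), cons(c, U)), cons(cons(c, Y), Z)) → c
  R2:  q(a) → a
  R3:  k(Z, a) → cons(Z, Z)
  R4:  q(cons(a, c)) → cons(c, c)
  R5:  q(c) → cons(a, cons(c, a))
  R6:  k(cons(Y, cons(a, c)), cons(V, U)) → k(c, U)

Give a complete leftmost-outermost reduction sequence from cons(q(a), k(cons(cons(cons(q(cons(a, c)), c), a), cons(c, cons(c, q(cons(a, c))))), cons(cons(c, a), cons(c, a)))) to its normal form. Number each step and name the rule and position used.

cons(a, c)

1. cons(q(a), k(cons(cons(cons(q(cons(a, c)), c), a), cons(c, cons(c, q(cons(a, c))))), cons(cons(c, a), cons(c, a))))  →  cons(a, k(cons(cons(cons(q(cons(a, c)), c), a), cons(c, cons(c, q(cons(a, c))))), cons(cons(c, a), cons(c, a))))   [R2 at 1]
2. cons(a, k(cons(cons(cons(q(cons(a, c)), c), a), cons(c, cons(c, q(cons(a, c))))), cons(cons(c, a), cons(c, a))))  →  cons(a, c)   [R1 at 2]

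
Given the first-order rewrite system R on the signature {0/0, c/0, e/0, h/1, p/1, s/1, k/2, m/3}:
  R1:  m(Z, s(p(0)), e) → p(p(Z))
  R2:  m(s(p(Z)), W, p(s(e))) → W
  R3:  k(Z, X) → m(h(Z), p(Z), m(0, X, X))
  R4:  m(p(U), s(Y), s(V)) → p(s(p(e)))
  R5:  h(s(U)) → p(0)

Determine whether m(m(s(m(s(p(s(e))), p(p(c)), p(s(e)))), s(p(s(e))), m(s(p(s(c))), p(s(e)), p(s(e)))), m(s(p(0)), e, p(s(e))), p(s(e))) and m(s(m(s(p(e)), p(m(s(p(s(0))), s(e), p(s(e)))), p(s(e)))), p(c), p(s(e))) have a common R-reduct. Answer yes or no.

Reduce t₁ = m(m(s(m(s(p(s(e))), p(p(c)), p(s(e)))), s(p(s(e))), m(s(p(s(c))), p(s(e)), p(s(e)))), m(s(p(0)), e, p(s(e))), p(s(e))):
1. m(m(s(m(s(p(s(e))), p(p(c)), p(s(e)))), s(p(s(e))), m(s(p(s(c))), p(s(e)), p(s(e)))), m(s(p(0)), e, p(s(e))), p(s(e)))  →  m(m(s(p(p(c))), s(p(s(e))), m(s(p(s(c))), p(s(e)), p(s(e)))), m(s(p(0)), e, p(s(e))), p(s(e)))   [R2 at 1.1.1]
2. m(m(s(p(p(c))), s(p(s(e))), m(s(p(s(c))), p(s(e)), p(s(e)))), m(s(p(0)), e, p(s(e))), p(s(e)))  →  m(m(s(p(p(c))), s(p(s(e))), p(s(e))), m(s(p(0)), e, p(s(e))), p(s(e)))   [R2 at 1.3]
3. m(m(s(p(p(c))), s(p(s(e))), p(s(e))), m(s(p(0)), e, p(s(e))), p(s(e)))  →  m(s(p(s(e))), m(s(p(0)), e, p(s(e))), p(s(e)))   [R2 at 1]
4. m(s(p(s(e))), m(s(p(0)), e, p(s(e))), p(s(e)))  →  m(s(p(0)), e, p(s(e)))   [R2 at ε]
5. m(s(p(0)), e, p(s(e)))  →  e   [R2 at ε]

Reduce t₂ = m(s(m(s(p(e)), p(m(s(p(s(0))), s(e), p(s(e)))), p(s(e)))), p(c), p(s(e))):
1. m(s(m(s(p(e)), p(m(s(p(s(0))), s(e), p(s(e)))), p(s(e)))), p(c), p(s(e)))  →  m(s(p(m(s(p(s(0))), s(e), p(s(e))))), p(c), p(s(e)))   [R2 at 1.1]
2. m(s(p(m(s(p(s(0))), s(e), p(s(e))))), p(c), p(s(e)))  →  p(c)   [R2 at ε]

no — NF(t₁) = e, NF(t₂) = p(c)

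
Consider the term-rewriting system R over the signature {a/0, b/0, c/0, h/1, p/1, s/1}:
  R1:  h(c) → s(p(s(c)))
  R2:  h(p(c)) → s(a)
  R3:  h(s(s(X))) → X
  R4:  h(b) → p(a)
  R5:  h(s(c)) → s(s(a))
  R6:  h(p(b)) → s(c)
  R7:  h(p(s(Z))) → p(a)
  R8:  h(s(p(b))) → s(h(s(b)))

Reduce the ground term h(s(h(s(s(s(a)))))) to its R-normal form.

a

1. h(s(h(s(s(s(a))))))  →  h(s(s(a)))   [R3 at 1.1]
2. h(s(s(a)))  →  a   [R3 at ε]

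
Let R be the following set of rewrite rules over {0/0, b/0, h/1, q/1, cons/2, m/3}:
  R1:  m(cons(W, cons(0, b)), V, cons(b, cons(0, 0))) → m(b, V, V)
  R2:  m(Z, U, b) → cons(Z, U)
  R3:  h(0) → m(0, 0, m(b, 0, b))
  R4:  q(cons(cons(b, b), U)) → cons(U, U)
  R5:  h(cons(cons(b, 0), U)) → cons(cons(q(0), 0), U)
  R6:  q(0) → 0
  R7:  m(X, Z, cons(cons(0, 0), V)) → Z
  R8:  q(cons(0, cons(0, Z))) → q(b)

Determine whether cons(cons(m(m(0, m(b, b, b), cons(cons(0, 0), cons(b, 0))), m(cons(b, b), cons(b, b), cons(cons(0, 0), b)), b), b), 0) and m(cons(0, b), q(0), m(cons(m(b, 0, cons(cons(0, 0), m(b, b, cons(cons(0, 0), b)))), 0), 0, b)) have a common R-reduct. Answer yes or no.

Reduce t₁ = cons(cons(m(m(0, m(b, b, b), cons(cons(0, 0), cons(b, 0))), m(cons(b, b), cons(b, b), cons(cons(0, 0), b)), b), b), 0):
1. cons(cons(m(m(0, m(b, b, b), cons(cons(0, 0), cons(b, 0))), m(cons(b, b), cons(b, b), cons(cons(0, 0), b)), b), b), 0)  →  cons(cons(cons(m(0, m(b, b, b), cons(cons(0, 0), cons(b, 0))), m(cons(b, b), cons(b, b), cons(cons(0, 0), b))), b), 0)   [R2 at 1.1]
2. cons(cons(cons(m(0, m(b, b, b), cons(cons(0, 0), cons(b, 0))), m(cons(b, b), cons(b, b), cons(cons(0, 0), b))), b), 0)  →  cons(cons(cons(m(b, b, b), m(cons(b, b), cons(b, b), cons(cons(0, 0), b))), b), 0)   [R7 at 1.1.1]
3. cons(cons(cons(m(b, b, b), m(cons(b, b), cons(b, b), cons(cons(0, 0), b))), b), 0)  →  cons(cons(cons(cons(b, b), m(cons(b, b), cons(b, b), cons(cons(0, 0), b))), b), 0)   [R2 at 1.1.1]
4. cons(cons(cons(cons(b, b), m(cons(b, b), cons(b, b), cons(cons(0, 0), b))), b), 0)  →  cons(cons(cons(cons(b, b), cons(b, b)), b), 0)   [R7 at 1.1.2]

Reduce t₂ = m(cons(0, b), q(0), m(cons(m(b, 0, cons(cons(0, 0), m(b, b, cons(cons(0, 0), b)))), 0), 0, b)):
1. m(cons(0, b), q(0), m(cons(m(b, 0, cons(cons(0, 0), m(b, b, cons(cons(0, 0), b)))), 0), 0, b))  →  m(cons(0, b), 0, m(cons(m(b, 0, cons(cons(0, 0), m(b, b, cons(cons(0, 0), b)))), 0), 0, b))   [R6 at 2]
2. m(cons(0, b), 0, m(cons(m(b, 0, cons(cons(0, 0), m(b, b, cons(cons(0, 0), b)))), 0), 0, b))  →  m(cons(0, b), 0, cons(cons(m(b, 0, cons(cons(0, 0), m(b, b, cons(cons(0, 0), b)))), 0), 0))   [R2 at 3]
3. m(cons(0, b), 0, cons(cons(m(b, 0, cons(cons(0, 0), m(b, b, cons(cons(0, 0), b)))), 0), 0))  →  m(cons(0, b), 0, cons(cons(0, 0), 0))   [R7 at 3.1.1]
4. m(cons(0, b), 0, cons(cons(0, 0), 0))  →  0   [R7 at ε]

no — NF(t₁) = cons(cons(cons(cons(b, b), cons(b, b)), b), 0), NF(t₂) = 0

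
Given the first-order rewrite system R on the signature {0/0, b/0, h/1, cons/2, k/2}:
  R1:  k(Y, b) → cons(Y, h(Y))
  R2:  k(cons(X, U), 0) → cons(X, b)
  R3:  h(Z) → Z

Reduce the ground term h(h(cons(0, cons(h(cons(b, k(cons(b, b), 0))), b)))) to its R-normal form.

1. h(h(cons(0, cons(h(cons(b, k(cons(b, b), 0))), b))))  →  h(cons(0, cons(h(cons(b, k(cons(b, b), 0))), b)))   [R3 at ε]
2. h(cons(0, cons(h(cons(b, k(cons(b, b), 0))), b)))  →  cons(0, cons(h(cons(b, k(cons(b, b), 0))), b))   [R3 at ε]
3. cons(0, cons(h(cons(b, k(cons(b, b), 0))), b))  →  cons(0, cons(cons(b, k(cons(b, b), 0)), b))   [R3 at 2.1]
4. cons(0, cons(cons(b, k(cons(b, b), 0)), b))  →  cons(0, cons(cons(b, cons(b, b)), b))   [R2 at 2.1.2]

cons(0, cons(cons(b, cons(b, b)), b))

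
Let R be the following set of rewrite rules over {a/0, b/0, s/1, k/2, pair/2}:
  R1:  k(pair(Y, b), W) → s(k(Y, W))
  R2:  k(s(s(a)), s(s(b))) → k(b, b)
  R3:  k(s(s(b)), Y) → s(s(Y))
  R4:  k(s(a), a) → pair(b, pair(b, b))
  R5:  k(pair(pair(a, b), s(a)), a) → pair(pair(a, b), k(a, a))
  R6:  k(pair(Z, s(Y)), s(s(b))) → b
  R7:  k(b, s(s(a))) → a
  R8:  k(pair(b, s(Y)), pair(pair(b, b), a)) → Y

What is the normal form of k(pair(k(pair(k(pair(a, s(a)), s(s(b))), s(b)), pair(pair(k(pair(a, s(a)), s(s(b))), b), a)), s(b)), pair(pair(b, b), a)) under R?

b

1. k(pair(k(pair(k(pair(a, s(a)), s(s(b))), s(b)), pair(pair(k(pair(a, s(a)), s(s(b))), b), a)), s(b)), pair(pair(b, b), a))  →  k(pair(k(pair(b, s(b)), pair(pair(k(pair(a, s(a)), s(s(b))), b), a)), s(b)), pair(pair(b, b), a))   [R6 at 1.1.1.1]
2. k(pair(k(pair(b, s(b)), pair(pair(k(pair(a, s(a)), s(s(b))), b), a)), s(b)), pair(pair(b, b), a))  →  k(pair(k(pair(b, s(b)), pair(pair(b, b), a)), s(b)), pair(pair(b, b), a))   [R6 at 1.1.2.1.1]
3. k(pair(k(pair(b, s(b)), pair(pair(b, b), a)), s(b)), pair(pair(b, b), a))  →  k(pair(b, s(b)), pair(pair(b, b), a))   [R8 at 1.1]
4. k(pair(b, s(b)), pair(pair(b, b), a))  →  b   [R8 at ε]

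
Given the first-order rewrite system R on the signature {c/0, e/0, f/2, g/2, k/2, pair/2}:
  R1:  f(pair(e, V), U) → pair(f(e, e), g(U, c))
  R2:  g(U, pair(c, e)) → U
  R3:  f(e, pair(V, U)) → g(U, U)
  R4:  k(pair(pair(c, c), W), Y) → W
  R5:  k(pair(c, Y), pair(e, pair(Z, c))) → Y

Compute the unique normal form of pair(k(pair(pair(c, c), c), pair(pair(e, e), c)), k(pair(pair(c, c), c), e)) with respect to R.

1. pair(k(pair(pair(c, c), c), pair(pair(e, e), c)), k(pair(pair(c, c), c), e))  →  pair(c, k(pair(pair(c, c), c), e))   [R4 at 1]
2. pair(c, k(pair(pair(c, c), c), e))  →  pair(c, c)   [R4 at 2]

pair(c, c)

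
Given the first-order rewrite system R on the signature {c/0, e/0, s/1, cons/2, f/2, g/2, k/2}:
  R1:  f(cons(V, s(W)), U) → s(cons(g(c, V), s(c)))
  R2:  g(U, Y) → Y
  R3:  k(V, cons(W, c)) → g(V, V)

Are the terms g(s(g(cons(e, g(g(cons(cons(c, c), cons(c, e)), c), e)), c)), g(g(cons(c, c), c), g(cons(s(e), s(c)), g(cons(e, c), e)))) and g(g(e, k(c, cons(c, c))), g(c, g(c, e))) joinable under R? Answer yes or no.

yes — NF(t₁) = e, NF(t₂) = e

Reduce t₁ = g(s(g(cons(e, g(g(cons(cons(c, c), cons(c, e)), c), e)), c)), g(g(cons(c, c), c), g(cons(s(e), s(c)), g(cons(e, c), e)))):
1. g(s(g(cons(e, g(g(cons(cons(c, c), cons(c, e)), c), e)), c)), g(g(cons(c, c), c), g(cons(s(e), s(c)), g(cons(e, c), e))))  →  g(g(cons(c, c), c), g(cons(s(e), s(c)), g(cons(e, c), e)))   [R2 at ε]
2. g(g(cons(c, c), c), g(cons(s(e), s(c)), g(cons(e, c), e)))  →  g(cons(s(e), s(c)), g(cons(e, c), e))   [R2 at ε]
3. g(cons(s(e), s(c)), g(cons(e, c), e))  →  g(cons(e, c), e)   [R2 at ε]
4. g(cons(e, c), e)  →  e   [R2 at ε]

Reduce t₂ = g(g(e, k(c, cons(c, c))), g(c, g(c, e))):
1. g(g(e, k(c, cons(c, c))), g(c, g(c, e)))  →  g(c, g(c, e))   [R2 at ε]
2. g(c, g(c, e))  →  g(c, e)   [R2 at ε]
3. g(c, e)  →  e   [R2 at ε]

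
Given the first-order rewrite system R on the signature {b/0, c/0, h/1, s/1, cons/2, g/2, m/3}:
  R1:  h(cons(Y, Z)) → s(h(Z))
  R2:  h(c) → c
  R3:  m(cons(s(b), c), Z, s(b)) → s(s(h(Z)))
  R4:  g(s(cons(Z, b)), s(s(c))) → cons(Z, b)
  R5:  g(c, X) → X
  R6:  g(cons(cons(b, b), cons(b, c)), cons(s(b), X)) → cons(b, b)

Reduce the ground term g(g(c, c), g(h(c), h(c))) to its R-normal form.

1. g(g(c, c), g(h(c), h(c)))  →  g(c, g(h(c), h(c)))   [R5 at 1]
2. g(c, g(h(c), h(c)))  →  g(h(c), h(c))   [R5 at ε]
3. g(h(c), h(c))  →  g(c, h(c))   [R2 at 1]
4. g(c, h(c))  →  h(c)   [R5 at ε]
5. h(c)  →  c   [R2 at ε]

c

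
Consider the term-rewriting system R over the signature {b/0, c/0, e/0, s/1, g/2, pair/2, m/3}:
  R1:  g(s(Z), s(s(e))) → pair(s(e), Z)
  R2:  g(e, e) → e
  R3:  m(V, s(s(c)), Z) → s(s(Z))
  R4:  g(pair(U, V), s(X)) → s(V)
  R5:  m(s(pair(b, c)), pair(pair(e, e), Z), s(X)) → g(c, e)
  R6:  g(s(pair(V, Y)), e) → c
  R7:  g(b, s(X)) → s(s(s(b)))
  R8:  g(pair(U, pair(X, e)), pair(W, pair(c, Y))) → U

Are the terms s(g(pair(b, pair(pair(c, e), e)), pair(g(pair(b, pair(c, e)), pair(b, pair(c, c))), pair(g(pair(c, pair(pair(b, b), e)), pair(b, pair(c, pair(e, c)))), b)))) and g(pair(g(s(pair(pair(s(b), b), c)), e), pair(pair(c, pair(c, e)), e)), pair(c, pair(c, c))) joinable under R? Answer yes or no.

no — NF(t₁) = s(b), NF(t₂) = c

Reduce t₁ = s(g(pair(b, pair(pair(c, e), e)), pair(g(pair(b, pair(c, e)), pair(b, pair(c, c))), pair(g(pair(c, pair(pair(b, b), e)), pair(b, pair(c, pair(e, c)))), b)))):
1. s(g(pair(b, pair(pair(c, e), e)), pair(g(pair(b, pair(c, e)), pair(b, pair(c, c))), pair(g(pair(c, pair(pair(b, b), e)), pair(b, pair(c, pair(e, c)))), b))))  →  s(g(pair(b, pair(pair(c, e), e)), pair(b, pair(g(pair(c, pair(pair(b, b), e)), pair(b, pair(c, pair(e, c)))), b))))   [R8 at 1.2.1]
2. s(g(pair(b, pair(pair(c, e), e)), pair(b, pair(g(pair(c, pair(pair(b, b), e)), pair(b, pair(c, pair(e, c)))), b))))  →  s(g(pair(b, pair(pair(c, e), e)), pair(b, pair(c, b))))   [R8 at 1.2.2.1]
3. s(g(pair(b, pair(pair(c, e), e)), pair(b, pair(c, b))))  →  s(b)   [R8 at 1]

Reduce t₂ = g(pair(g(s(pair(pair(s(b), b), c)), e), pair(pair(c, pair(c, e)), e)), pair(c, pair(c, c))):
1. g(pair(g(s(pair(pair(s(b), b), c)), e), pair(pair(c, pair(c, e)), e)), pair(c, pair(c, c)))  →  g(s(pair(pair(s(b), b), c)), e)   [R8 at ε]
2. g(s(pair(pair(s(b), b), c)), e)  →  c   [R6 at ε]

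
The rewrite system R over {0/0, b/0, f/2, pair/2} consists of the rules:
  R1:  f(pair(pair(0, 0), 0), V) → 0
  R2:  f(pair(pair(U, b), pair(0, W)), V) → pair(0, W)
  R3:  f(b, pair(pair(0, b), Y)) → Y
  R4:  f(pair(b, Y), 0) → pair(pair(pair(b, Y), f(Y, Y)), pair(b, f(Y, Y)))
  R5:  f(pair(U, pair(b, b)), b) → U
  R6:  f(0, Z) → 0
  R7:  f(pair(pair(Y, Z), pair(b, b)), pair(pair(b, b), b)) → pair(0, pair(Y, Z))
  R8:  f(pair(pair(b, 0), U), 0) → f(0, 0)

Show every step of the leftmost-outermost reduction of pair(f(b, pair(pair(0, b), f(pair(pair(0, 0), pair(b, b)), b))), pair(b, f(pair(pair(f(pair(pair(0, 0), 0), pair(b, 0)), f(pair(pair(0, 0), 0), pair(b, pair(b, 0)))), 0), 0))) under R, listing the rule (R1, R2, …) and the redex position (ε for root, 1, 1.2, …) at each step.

pair(pair(0, 0), pair(b, 0))

1. pair(f(b, pair(pair(0, b), f(pair(pair(0, 0), pair(b, b)), b))), pair(b, f(pair(pair(f(pair(pair(0, 0), 0), pair(b, 0)), f(pair(pair(0, 0), 0), pair(b, pair(b, 0)))), 0), 0)))  →  pair(f(pair(pair(0, 0), pair(b, b)), b), pair(b, f(pair(pair(f(pair(pair(0, 0), 0), pair(b, 0)), f(pair(pair(0, 0), 0), pair(b, pair(b, 0)))), 0), 0)))   [R3 at 1]
2. pair(f(pair(pair(0, 0), pair(b, b)), b), pair(b, f(pair(pair(f(pair(pair(0, 0), 0), pair(b, 0)), f(pair(pair(0, 0), 0), pair(b, pair(b, 0)))), 0), 0)))  →  pair(pair(0, 0), pair(b, f(pair(pair(f(pair(pair(0, 0), 0), pair(b, 0)), f(pair(pair(0, 0), 0), pair(b, pair(b, 0)))), 0), 0)))   [R5 at 1]
3. pair(pair(0, 0), pair(b, f(pair(pair(f(pair(pair(0, 0), 0), pair(b, 0)), f(pair(pair(0, 0), 0), pair(b, pair(b, 0)))), 0), 0)))  →  pair(pair(0, 0), pair(b, f(pair(pair(0, f(pair(pair(0, 0), 0), pair(b, pair(b, 0)))), 0), 0)))   [R1 at 2.2.1.1.1]
4. pair(pair(0, 0), pair(b, f(pair(pair(0, f(pair(pair(0, 0), 0), pair(b, pair(b, 0)))), 0), 0)))  →  pair(pair(0, 0), pair(b, f(pair(pair(0, 0), 0), 0)))   [R1 at 2.2.1.1.2]
5. pair(pair(0, 0), pair(b, f(pair(pair(0, 0), 0), 0)))  →  pair(pair(0, 0), pair(b, 0))   [R1 at 2.2]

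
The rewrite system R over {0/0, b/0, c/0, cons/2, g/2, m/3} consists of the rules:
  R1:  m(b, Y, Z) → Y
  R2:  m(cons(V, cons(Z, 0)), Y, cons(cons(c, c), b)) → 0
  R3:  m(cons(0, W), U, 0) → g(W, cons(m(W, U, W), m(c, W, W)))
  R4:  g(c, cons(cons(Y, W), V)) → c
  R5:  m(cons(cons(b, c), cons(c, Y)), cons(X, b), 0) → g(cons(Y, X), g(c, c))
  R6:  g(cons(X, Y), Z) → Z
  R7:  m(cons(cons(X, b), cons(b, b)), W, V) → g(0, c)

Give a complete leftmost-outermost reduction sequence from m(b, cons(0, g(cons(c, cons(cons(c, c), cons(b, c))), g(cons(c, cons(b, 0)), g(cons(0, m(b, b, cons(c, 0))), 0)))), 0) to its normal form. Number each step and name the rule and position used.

1. m(b, cons(0, g(cons(c, cons(cons(c, c), cons(b, c))), g(cons(c, cons(b, 0)), g(cons(0, m(b, b, cons(c, 0))), 0)))), 0)  →  cons(0, g(cons(c, cons(cons(c, c), cons(b, c))), g(cons(c, cons(b, 0)), g(cons(0, m(b, b, cons(c, 0))), 0))))   [R1 at ε]
2. cons(0, g(cons(c, cons(cons(c, c), cons(b, c))), g(cons(c, cons(b, 0)), g(cons(0, m(b, b, cons(c, 0))), 0))))  →  cons(0, g(cons(c, cons(b, 0)), g(cons(0, m(b, b, cons(c, 0))), 0)))   [R6 at 2]
3. cons(0, g(cons(c, cons(b, 0)), g(cons(0, m(b, b, cons(c, 0))), 0)))  →  cons(0, g(cons(0, m(b, b, cons(c, 0))), 0))   [R6 at 2]
4. cons(0, g(cons(0, m(b, b, cons(c, 0))), 0))  →  cons(0, 0)   [R6 at 2]

cons(0, 0)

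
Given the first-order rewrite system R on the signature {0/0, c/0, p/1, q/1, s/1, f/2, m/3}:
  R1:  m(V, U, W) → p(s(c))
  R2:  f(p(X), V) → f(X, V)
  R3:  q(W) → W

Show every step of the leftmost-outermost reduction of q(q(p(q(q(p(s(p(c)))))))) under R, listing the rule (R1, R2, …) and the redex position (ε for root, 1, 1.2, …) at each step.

p(p(s(p(c))))

1. q(q(p(q(q(p(s(p(c))))))))  →  q(p(q(q(p(s(p(c)))))))   [R3 at ε]
2. q(p(q(q(p(s(p(c)))))))  →  p(q(q(p(s(p(c))))))   [R3 at ε]
3. p(q(q(p(s(p(c))))))  →  p(q(p(s(p(c)))))   [R3 at 1]
4. p(q(p(s(p(c)))))  →  p(p(s(p(c))))   [R3 at 1]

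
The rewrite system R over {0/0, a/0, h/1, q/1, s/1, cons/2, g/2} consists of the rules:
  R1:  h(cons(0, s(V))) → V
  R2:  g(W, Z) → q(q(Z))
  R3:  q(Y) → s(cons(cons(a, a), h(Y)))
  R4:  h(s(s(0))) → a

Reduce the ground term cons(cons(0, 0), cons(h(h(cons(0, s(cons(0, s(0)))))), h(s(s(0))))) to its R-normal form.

cons(cons(0, 0), cons(0, a))

1. cons(cons(0, 0), cons(h(h(cons(0, s(cons(0, s(0)))))), h(s(s(0)))))  →  cons(cons(0, 0), cons(h(cons(0, s(0))), h(s(s(0)))))   [R1 at 2.1.1]
2. cons(cons(0, 0), cons(h(cons(0, s(0))), h(s(s(0)))))  →  cons(cons(0, 0), cons(0, h(s(s(0)))))   [R1 at 2.1]
3. cons(cons(0, 0), cons(0, h(s(s(0)))))  →  cons(cons(0, 0), cons(0, a))   [R4 at 2.2]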